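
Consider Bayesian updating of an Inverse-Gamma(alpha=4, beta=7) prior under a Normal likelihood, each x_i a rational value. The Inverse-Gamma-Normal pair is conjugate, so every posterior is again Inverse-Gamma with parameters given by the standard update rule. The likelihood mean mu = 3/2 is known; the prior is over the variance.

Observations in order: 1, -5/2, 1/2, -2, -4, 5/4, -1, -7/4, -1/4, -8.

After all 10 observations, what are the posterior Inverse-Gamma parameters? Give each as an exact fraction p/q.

obs 1: x=1 → posterior Inverse-Gamma(9/2, 57/8)
obs 2: x=-5/2 → posterior Inverse-Gamma(5, 121/8)
obs 3: x=1/2 → posterior Inverse-Gamma(11/2, 125/8)
obs 4: x=-2 → posterior Inverse-Gamma(6, 87/4)
obs 5: x=-4 → posterior Inverse-Gamma(13/2, 295/8)
obs 6: x=5/4 → posterior Inverse-Gamma(7, 1181/32)
obs 7: x=-1 → posterior Inverse-Gamma(15/2, 1281/32)
obs 8: x=-7/4 → posterior Inverse-Gamma(8, 725/16)
obs 9: x=-1/4 → posterior Inverse-Gamma(17/2, 1499/32)
obs 10: x=-8 → posterior Inverse-Gamma(9, 2943/32)

alpha=9, beta=2943/32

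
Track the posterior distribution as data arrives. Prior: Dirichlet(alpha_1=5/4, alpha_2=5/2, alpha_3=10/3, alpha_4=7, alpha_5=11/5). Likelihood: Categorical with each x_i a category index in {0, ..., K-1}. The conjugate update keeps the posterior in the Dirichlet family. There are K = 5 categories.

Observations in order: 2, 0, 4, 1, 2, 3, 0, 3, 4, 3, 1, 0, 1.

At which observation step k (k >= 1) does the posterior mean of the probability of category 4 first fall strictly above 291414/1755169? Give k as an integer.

obs 1: x=2 → posterior Dirichlet(5/4, 5/2, 13/3, 7, 11/5)
obs 2: x=0 → posterior Dirichlet(9/4, 5/2, 13/3, 7, 11/5)
obs 3: x=4 → posterior Dirichlet(9/4, 5/2, 13/3, 7, 16/5)
obs 4: x=1 → posterior Dirichlet(9/4, 7/2, 13/3, 7, 16/5)
obs 5: x=2 → posterior Dirichlet(9/4, 7/2, 16/3, 7, 16/5)
obs 6: x=3 → posterior Dirichlet(9/4, 7/2, 16/3, 8, 16/5)
obs 7: x=0 → posterior Dirichlet(13/4, 7/2, 16/3, 8, 16/5)
obs 8: x=3 → posterior Dirichlet(13/4, 7/2, 16/3, 9, 16/5)
obs 9: x=4 → posterior Dirichlet(13/4, 7/2, 16/3, 9, 21/5)
obs 10: x=3 → posterior Dirichlet(13/4, 7/2, 16/3, 10, 21/5)
obs 11: x=1 → posterior Dirichlet(13/4, 9/2, 16/3, 10, 21/5)
obs 12: x=0 → posterior Dirichlet(17/4, 9/2, 16/3, 10, 21/5)
obs 13: x=1 → posterior Dirichlet(17/4, 11/2, 16/3, 10, 21/5)

k = 9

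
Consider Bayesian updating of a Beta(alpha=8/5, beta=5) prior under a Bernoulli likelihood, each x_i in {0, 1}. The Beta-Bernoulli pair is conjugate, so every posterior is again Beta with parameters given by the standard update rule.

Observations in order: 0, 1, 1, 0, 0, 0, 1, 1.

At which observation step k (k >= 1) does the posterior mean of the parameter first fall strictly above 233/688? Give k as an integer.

k = 3

obs 1: x=0 → posterior Beta(8/5, 6)
obs 2: x=1 → posterior Beta(13/5, 6)
obs 3: x=1 → posterior Beta(18/5, 6)
obs 4: x=0 → posterior Beta(18/5, 7)
obs 5: x=0 → posterior Beta(18/5, 8)
obs 6: x=0 → posterior Beta(18/5, 9)
obs 7: x=1 → posterior Beta(23/5, 9)
obs 8: x=1 → posterior Beta(28/5, 9)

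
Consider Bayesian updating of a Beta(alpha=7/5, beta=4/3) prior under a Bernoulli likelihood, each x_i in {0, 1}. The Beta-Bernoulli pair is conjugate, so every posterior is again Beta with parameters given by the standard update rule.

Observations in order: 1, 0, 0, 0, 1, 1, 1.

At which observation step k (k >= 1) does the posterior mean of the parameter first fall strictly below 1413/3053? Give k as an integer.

k = 3

obs 1: x=1 → posterior Beta(12/5, 4/3)
obs 2: x=0 → posterior Beta(12/5, 7/3)
obs 3: x=0 → posterior Beta(12/5, 10/3)
obs 4: x=0 → posterior Beta(12/5, 13/3)
obs 5: x=1 → posterior Beta(17/5, 13/3)
obs 6: x=1 → posterior Beta(22/5, 13/3)
obs 7: x=1 → posterior Beta(27/5, 13/3)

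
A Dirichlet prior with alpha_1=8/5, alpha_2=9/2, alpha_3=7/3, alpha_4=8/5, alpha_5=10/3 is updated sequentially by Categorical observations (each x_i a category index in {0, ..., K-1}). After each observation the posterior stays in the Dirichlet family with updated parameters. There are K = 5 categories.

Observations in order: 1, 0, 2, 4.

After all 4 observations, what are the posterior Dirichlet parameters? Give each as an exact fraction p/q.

obs 1: x=1 → posterior Dirichlet(8/5, 11/2, 7/3, 8/5, 10/3)
obs 2: x=0 → posterior Dirichlet(13/5, 11/2, 7/3, 8/5, 10/3)
obs 3: x=2 → posterior Dirichlet(13/5, 11/2, 10/3, 8/5, 10/3)
obs 4: x=4 → posterior Dirichlet(13/5, 11/2, 10/3, 8/5, 13/3)

alpha_1=13/5, alpha_2=11/2, alpha_3=10/3, alpha_4=8/5, alpha_5=13/3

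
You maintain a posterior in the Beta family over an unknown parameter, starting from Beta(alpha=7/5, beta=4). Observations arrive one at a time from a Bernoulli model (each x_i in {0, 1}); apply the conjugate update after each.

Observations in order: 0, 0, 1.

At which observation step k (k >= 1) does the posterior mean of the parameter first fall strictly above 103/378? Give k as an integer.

k = 3

obs 1: x=0 → posterior Beta(7/5, 5)
obs 2: x=0 → posterior Beta(7/5, 6)
obs 3: x=1 → posterior Beta(12/5, 6)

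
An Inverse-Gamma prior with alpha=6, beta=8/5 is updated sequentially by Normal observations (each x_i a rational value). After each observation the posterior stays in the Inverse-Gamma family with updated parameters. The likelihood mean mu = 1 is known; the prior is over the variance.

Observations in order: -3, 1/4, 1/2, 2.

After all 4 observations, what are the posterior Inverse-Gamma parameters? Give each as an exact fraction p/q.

alpha=8, beta=1681/160

obs 1: x=-3 → posterior Inverse-Gamma(13/2, 48/5)
obs 2: x=1/4 → posterior Inverse-Gamma(7, 1581/160)
obs 3: x=1/2 → posterior Inverse-Gamma(15/2, 1601/160)
obs 4: x=2 → posterior Inverse-Gamma(8, 1681/160)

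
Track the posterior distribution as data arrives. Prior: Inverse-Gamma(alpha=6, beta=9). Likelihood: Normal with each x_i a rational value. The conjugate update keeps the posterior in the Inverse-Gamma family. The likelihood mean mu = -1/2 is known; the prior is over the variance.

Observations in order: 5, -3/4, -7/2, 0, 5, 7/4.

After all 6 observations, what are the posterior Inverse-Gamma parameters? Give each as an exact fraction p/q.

obs 1: x=5 → posterior Inverse-Gamma(13/2, 193/8)
obs 2: x=-3/4 → posterior Inverse-Gamma(7, 773/32)
obs 3: x=-7/2 → posterior Inverse-Gamma(15/2, 917/32)
obs 4: x=0 → posterior Inverse-Gamma(8, 921/32)
obs 5: x=5 → posterior Inverse-Gamma(17/2, 1405/32)
obs 6: x=7/4 → posterior Inverse-Gamma(9, 743/16)

alpha=9, beta=743/16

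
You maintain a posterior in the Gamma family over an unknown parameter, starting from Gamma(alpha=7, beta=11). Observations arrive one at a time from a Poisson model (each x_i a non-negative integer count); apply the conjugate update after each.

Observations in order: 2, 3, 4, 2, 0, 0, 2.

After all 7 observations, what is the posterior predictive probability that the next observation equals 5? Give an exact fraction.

541851032141698906726286229504/93076495688256089536609610280499

obs 1: x=2 → posterior Gamma(9, 12)
obs 2: x=3 → posterior Gamma(12, 13)
obs 3: x=4 → posterior Gamma(16, 14)
obs 4: x=2 → posterior Gamma(18, 15)
obs 5: x=0 → posterior Gamma(18, 16)
obs 6: x=0 → posterior Gamma(18, 17)
obs 7: x=2 → posterior Gamma(20, 18)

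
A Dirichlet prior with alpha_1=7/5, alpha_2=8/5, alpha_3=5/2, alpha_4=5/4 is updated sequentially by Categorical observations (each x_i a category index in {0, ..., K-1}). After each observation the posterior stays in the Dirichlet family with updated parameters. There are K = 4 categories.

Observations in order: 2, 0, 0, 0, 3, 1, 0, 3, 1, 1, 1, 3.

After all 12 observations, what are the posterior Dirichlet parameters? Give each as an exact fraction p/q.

alpha_1=27/5, alpha_2=28/5, alpha_3=7/2, alpha_4=17/4

obs 1: x=2 → posterior Dirichlet(7/5, 8/5, 7/2, 5/4)
obs 2: x=0 → posterior Dirichlet(12/5, 8/5, 7/2, 5/4)
obs 3: x=0 → posterior Dirichlet(17/5, 8/5, 7/2, 5/4)
obs 4: x=0 → posterior Dirichlet(22/5, 8/5, 7/2, 5/4)
obs 5: x=3 → posterior Dirichlet(22/5, 8/5, 7/2, 9/4)
obs 6: x=1 → posterior Dirichlet(22/5, 13/5, 7/2, 9/4)
obs 7: x=0 → posterior Dirichlet(27/5, 13/5, 7/2, 9/4)
obs 8: x=3 → posterior Dirichlet(27/5, 13/5, 7/2, 13/4)
obs 9: x=1 → posterior Dirichlet(27/5, 18/5, 7/2, 13/4)
obs 10: x=1 → posterior Dirichlet(27/5, 23/5, 7/2, 13/4)
obs 11: x=1 → posterior Dirichlet(27/5, 28/5, 7/2, 13/4)
obs 12: x=3 → posterior Dirichlet(27/5, 28/5, 7/2, 17/4)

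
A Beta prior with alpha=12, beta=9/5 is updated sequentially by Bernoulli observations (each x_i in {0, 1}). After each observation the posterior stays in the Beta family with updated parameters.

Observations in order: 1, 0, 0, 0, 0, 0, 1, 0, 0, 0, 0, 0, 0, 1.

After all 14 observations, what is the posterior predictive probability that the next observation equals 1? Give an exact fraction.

75/139

obs 1: x=1 → posterior Beta(13, 9/5)
obs 2: x=0 → posterior Beta(13, 14/5)
obs 3: x=0 → posterior Beta(13, 19/5)
obs 4: x=0 → posterior Beta(13, 24/5)
obs 5: x=0 → posterior Beta(13, 29/5)
obs 6: x=0 → posterior Beta(13, 34/5)
obs 7: x=1 → posterior Beta(14, 34/5)
obs 8: x=0 → posterior Beta(14, 39/5)
obs 9: x=0 → posterior Beta(14, 44/5)
obs 10: x=0 → posterior Beta(14, 49/5)
obs 11: x=0 → posterior Beta(14, 54/5)
obs 12: x=0 → posterior Beta(14, 59/5)
obs 13: x=0 → posterior Beta(14, 64/5)
obs 14: x=1 → posterior Beta(15, 64/5)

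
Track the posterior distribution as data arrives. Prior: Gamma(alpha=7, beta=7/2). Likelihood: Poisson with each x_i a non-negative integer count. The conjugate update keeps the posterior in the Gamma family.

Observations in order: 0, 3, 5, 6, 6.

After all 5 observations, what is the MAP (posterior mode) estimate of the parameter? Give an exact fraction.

52/17

obs 1: x=0 → posterior Gamma(7, 9/2)
obs 2: x=3 → posterior Gamma(10, 11/2)
obs 3: x=5 → posterior Gamma(15, 13/2)
obs 4: x=6 → posterior Gamma(21, 15/2)
obs 5: x=6 → posterior Gamma(27, 17/2)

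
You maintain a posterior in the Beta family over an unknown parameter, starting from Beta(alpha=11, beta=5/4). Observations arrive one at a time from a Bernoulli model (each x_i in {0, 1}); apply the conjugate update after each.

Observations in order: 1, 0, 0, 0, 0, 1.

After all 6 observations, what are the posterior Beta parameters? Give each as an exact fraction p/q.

obs 1: x=1 → posterior Beta(12, 5/4)
obs 2: x=0 → posterior Beta(12, 9/4)
obs 3: x=0 → posterior Beta(12, 13/4)
obs 4: x=0 → posterior Beta(12, 17/4)
obs 5: x=0 → posterior Beta(12, 21/4)
obs 6: x=1 → posterior Beta(13, 21/4)

alpha=13, beta=21/4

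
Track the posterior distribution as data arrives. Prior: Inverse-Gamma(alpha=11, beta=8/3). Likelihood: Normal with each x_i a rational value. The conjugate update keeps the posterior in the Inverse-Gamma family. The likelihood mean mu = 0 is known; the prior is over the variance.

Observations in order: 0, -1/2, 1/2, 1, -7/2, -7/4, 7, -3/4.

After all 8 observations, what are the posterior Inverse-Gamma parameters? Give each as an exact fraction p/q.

alpha=15, beta=1721/48

obs 1: x=0 → posterior Inverse-Gamma(23/2, 8/3)
obs 2: x=-1/2 → posterior Inverse-Gamma(12, 67/24)
obs 3: x=1/2 → posterior Inverse-Gamma(25/2, 35/12)
obs 4: x=1 → posterior Inverse-Gamma(13, 41/12)
obs 5: x=-7/2 → posterior Inverse-Gamma(27/2, 229/24)
obs 6: x=-7/4 → posterior Inverse-Gamma(14, 1063/96)
obs 7: x=7 → posterior Inverse-Gamma(29/2, 3415/96)
obs 8: x=-3/4 → posterior Inverse-Gamma(15, 1721/48)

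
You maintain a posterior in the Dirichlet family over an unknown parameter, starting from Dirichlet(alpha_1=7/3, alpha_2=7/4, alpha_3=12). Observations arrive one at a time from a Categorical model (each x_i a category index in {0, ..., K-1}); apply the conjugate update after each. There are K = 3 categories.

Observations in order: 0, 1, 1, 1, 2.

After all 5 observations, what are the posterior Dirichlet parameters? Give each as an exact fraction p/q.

obs 1: x=0 → posterior Dirichlet(10/3, 7/4, 12)
obs 2: x=1 → posterior Dirichlet(10/3, 11/4, 12)
obs 3: x=1 → posterior Dirichlet(10/3, 15/4, 12)
obs 4: x=1 → posterior Dirichlet(10/3, 19/4, 12)
obs 5: x=2 → posterior Dirichlet(10/3, 19/4, 13)

alpha_1=10/3, alpha_2=19/4, alpha_3=13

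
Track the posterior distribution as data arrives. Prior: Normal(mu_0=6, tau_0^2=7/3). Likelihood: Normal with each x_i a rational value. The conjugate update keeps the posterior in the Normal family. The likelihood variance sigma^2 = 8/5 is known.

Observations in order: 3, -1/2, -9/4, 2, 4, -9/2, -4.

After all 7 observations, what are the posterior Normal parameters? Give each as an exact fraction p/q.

obs 1: x=3 → posterior Normal(249/59, 56/59)
obs 2: x=-1/2 → posterior Normal(463/188, 28/47)
obs 3: x=-9/4 → posterior Normal(611/516, 56/129)
obs 4: x=2 → posterior Normal(891/656, 14/41)
obs 5: x=4 → posterior Normal(1451/796, 56/199)
obs 6: x=-9/2 → posterior Normal(821/936, 28/117)
obs 7: x=-4 → posterior Normal(261/1076, 56/269)

mu_0=261/1076, tau_0^2=56/269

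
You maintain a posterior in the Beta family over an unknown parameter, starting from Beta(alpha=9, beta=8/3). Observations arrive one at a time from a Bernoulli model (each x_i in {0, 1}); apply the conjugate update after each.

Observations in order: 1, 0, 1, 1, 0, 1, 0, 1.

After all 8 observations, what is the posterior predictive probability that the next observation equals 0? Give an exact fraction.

obs 1: x=1 → posterior Beta(10, 8/3)
obs 2: x=0 → posterior Beta(10, 11/3)
obs 3: x=1 → posterior Beta(11, 11/3)
obs 4: x=1 → posterior Beta(12, 11/3)
obs 5: x=0 → posterior Beta(12, 14/3)
obs 6: x=1 → posterior Beta(13, 14/3)
obs 7: x=0 → posterior Beta(13, 17/3)
obs 8: x=1 → posterior Beta(14, 17/3)

17/59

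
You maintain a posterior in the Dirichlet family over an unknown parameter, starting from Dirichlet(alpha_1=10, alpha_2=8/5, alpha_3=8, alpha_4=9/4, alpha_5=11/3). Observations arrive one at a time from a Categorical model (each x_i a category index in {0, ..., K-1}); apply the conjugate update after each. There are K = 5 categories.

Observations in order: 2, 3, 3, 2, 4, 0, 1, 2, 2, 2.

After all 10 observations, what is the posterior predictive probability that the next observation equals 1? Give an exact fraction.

156/2131

obs 1: x=2 → posterior Dirichlet(10, 8/5, 9, 9/4, 11/3)
obs 2: x=3 → posterior Dirichlet(10, 8/5, 9, 13/4, 11/3)
obs 3: x=3 → posterior Dirichlet(10, 8/5, 9, 17/4, 11/3)
obs 4: x=2 → posterior Dirichlet(10, 8/5, 10, 17/4, 11/3)
obs 5: x=4 → posterior Dirichlet(10, 8/5, 10, 17/4, 14/3)
obs 6: x=0 → posterior Dirichlet(11, 8/5, 10, 17/4, 14/3)
obs 7: x=1 → posterior Dirichlet(11, 13/5, 10, 17/4, 14/3)
obs 8: x=2 → posterior Dirichlet(11, 13/5, 11, 17/4, 14/3)
obs 9: x=2 → posterior Dirichlet(11, 13/5, 12, 17/4, 14/3)
obs 10: x=2 → posterior Dirichlet(11, 13/5, 13, 17/4, 14/3)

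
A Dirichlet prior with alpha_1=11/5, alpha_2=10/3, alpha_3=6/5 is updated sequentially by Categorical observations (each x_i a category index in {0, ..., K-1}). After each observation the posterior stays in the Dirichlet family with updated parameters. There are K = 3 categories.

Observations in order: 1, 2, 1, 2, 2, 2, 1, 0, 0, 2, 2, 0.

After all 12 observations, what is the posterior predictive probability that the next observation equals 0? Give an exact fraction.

obs 1: x=1 → posterior Dirichlet(11/5, 13/3, 6/5)
obs 2: x=2 → posterior Dirichlet(11/5, 13/3, 11/5)
obs 3: x=1 → posterior Dirichlet(11/5, 16/3, 11/5)
obs 4: x=2 → posterior Dirichlet(11/5, 16/3, 16/5)
obs 5: x=2 → posterior Dirichlet(11/5, 16/3, 21/5)
obs 6: x=2 → posterior Dirichlet(11/5, 16/3, 26/5)
obs 7: x=1 → posterior Dirichlet(11/5, 19/3, 26/5)
obs 8: x=0 → posterior Dirichlet(16/5, 19/3, 26/5)
obs 9: x=0 → posterior Dirichlet(21/5, 19/3, 26/5)
obs 10: x=2 → posterior Dirichlet(21/5, 19/3, 31/5)
obs 11: x=2 → posterior Dirichlet(21/5, 19/3, 36/5)
obs 12: x=0 → posterior Dirichlet(26/5, 19/3, 36/5)

78/281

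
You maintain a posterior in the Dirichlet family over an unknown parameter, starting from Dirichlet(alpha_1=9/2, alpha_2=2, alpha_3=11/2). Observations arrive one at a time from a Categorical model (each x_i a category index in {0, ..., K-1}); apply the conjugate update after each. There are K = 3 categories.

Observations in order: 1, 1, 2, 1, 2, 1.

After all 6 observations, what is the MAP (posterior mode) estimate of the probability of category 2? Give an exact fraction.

obs 1: x=1 → posterior Dirichlet(9/2, 3, 11/2)
obs 2: x=1 → posterior Dirichlet(9/2, 4, 11/2)
obs 3: x=2 → posterior Dirichlet(9/2, 4, 13/2)
obs 4: x=1 → posterior Dirichlet(9/2, 5, 13/2)
obs 5: x=2 → posterior Dirichlet(9/2, 5, 15/2)
obs 6: x=1 → posterior Dirichlet(9/2, 6, 15/2)

13/30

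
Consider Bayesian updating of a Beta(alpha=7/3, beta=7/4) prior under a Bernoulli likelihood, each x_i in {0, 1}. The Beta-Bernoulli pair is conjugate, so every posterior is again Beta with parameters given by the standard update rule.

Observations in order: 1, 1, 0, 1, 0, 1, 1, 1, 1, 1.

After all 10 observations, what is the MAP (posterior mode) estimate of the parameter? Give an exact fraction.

obs 1: x=1 → posterior Beta(10/3, 7/4)
obs 2: x=1 → posterior Beta(13/3, 7/4)
obs 3: x=0 → posterior Beta(13/3, 11/4)
obs 4: x=1 → posterior Beta(16/3, 11/4)
obs 5: x=0 → posterior Beta(16/3, 15/4)
obs 6: x=1 → posterior Beta(19/3, 15/4)
obs 7: x=1 → posterior Beta(22/3, 15/4)
obs 8: x=1 → posterior Beta(25/3, 15/4)
obs 9: x=1 → posterior Beta(28/3, 15/4)
obs 10: x=1 → posterior Beta(31/3, 15/4)

112/145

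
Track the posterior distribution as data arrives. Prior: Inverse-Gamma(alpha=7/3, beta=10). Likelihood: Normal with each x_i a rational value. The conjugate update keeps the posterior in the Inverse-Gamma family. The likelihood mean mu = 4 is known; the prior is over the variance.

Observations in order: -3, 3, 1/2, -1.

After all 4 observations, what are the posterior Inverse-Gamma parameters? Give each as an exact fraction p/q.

obs 1: x=-3 → posterior Inverse-Gamma(17/6, 69/2)
obs 2: x=3 → posterior Inverse-Gamma(10/3, 35)
obs 3: x=1/2 → posterior Inverse-Gamma(23/6, 329/8)
obs 4: x=-1 → posterior Inverse-Gamma(13/3, 429/8)

alpha=13/3, beta=429/8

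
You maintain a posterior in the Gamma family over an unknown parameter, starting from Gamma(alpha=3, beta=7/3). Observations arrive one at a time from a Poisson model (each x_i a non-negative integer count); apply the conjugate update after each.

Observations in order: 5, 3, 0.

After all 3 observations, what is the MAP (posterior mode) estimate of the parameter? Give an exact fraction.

15/8

obs 1: x=5 → posterior Gamma(8, 10/3)
obs 2: x=3 → posterior Gamma(11, 13/3)
obs 3: x=0 → posterior Gamma(11, 16/3)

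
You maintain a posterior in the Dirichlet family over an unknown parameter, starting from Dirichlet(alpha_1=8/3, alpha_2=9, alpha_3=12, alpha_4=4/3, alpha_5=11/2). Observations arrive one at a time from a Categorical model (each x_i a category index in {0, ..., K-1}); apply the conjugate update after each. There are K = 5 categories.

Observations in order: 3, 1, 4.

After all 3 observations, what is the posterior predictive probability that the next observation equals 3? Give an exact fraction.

14/201

obs 1: x=3 → posterior Dirichlet(8/3, 9, 12, 7/3, 11/2)
obs 2: x=1 → posterior Dirichlet(8/3, 10, 12, 7/3, 11/2)
obs 3: x=4 → posterior Dirichlet(8/3, 10, 12, 7/3, 13/2)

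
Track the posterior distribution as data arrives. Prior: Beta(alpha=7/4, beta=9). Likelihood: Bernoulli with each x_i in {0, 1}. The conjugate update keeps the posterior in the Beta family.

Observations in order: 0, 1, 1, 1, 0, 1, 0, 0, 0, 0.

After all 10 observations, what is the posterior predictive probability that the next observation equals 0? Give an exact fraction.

obs 1: x=0 → posterior Beta(7/4, 10)
obs 2: x=1 → posterior Beta(11/4, 10)
obs 3: x=1 → posterior Beta(15/4, 10)
obs 4: x=1 → posterior Beta(19/4, 10)
obs 5: x=0 → posterior Beta(19/4, 11)
obs 6: x=1 → posterior Beta(23/4, 11)
obs 7: x=0 → posterior Beta(23/4, 12)
obs 8: x=0 → posterior Beta(23/4, 13)
obs 9: x=0 → posterior Beta(23/4, 14)
obs 10: x=0 → posterior Beta(23/4, 15)

60/83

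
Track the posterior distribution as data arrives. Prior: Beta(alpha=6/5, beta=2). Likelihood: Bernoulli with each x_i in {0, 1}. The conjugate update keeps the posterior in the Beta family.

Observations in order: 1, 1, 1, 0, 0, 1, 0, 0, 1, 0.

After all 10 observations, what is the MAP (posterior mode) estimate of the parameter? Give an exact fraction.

13/28

obs 1: x=1 → posterior Beta(11/5, 2)
obs 2: x=1 → posterior Beta(16/5, 2)
obs 3: x=1 → posterior Beta(21/5, 2)
obs 4: x=0 → posterior Beta(21/5, 3)
obs 5: x=0 → posterior Beta(21/5, 4)
obs 6: x=1 → posterior Beta(26/5, 4)
obs 7: x=0 → posterior Beta(26/5, 5)
obs 8: x=0 → posterior Beta(26/5, 6)
obs 9: x=1 → posterior Beta(31/5, 6)
obs 10: x=0 → posterior Beta(31/5, 7)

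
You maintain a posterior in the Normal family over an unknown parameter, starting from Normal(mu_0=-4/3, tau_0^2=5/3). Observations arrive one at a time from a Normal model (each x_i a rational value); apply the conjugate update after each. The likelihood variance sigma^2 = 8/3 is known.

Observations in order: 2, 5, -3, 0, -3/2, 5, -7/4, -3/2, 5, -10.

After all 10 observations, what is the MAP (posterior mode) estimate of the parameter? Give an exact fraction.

obs 1: x=2 → posterior Normal(-2/39, 40/39)
obs 2: x=5 → posterior Normal(73/54, 20/27)
obs 3: x=-3 → posterior Normal(28/69, 40/69)
obs 4: x=0 → posterior Normal(1/3, 10/21)
obs 5: x=-3/2 → posterior Normal(1/18, 40/99)
obs 6: x=5 → posterior Normal(161/228, 20/57)
obs 7: x=-7/4 → posterior Normal(217/516, 40/129)
obs 8: x=-3/2 → posterior Normal(127/576, 5/18)
obs 9: x=5 → posterior Normal(427/636, 40/159)
obs 10: x=-10 → posterior Normal(-173/696, 20/87)

-173/696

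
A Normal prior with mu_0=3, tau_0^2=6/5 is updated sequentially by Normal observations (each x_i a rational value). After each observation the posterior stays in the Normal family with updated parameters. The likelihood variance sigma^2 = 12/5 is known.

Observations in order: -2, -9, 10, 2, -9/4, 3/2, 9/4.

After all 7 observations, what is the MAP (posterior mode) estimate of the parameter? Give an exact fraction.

17/18

obs 1: x=-2 → posterior Normal(4/3, 4/5)
obs 2: x=-9 → posterior Normal(-5/4, 3/5)
obs 3: x=10 → posterior Normal(1, 12/25)
obs 4: x=2 → posterior Normal(7/6, 2/5)
obs 5: x=-9/4 → posterior Normal(19/28, 12/35)
obs 6: x=3/2 → posterior Normal(25/32, 3/10)
obs 7: x=9/4 → posterior Normal(17/18, 4/15)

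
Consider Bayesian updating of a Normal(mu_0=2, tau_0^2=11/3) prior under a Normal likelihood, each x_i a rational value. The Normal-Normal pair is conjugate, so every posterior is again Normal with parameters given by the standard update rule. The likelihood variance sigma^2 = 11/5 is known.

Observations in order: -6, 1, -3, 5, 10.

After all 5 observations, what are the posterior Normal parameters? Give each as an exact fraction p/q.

mu_0=41/28, tau_0^2=11/28

obs 1: x=-6 → posterior Normal(-3, 11/8)
obs 2: x=1 → posterior Normal(-19/13, 11/13)
obs 3: x=-3 → posterior Normal(-17/9, 11/18)
obs 4: x=5 → posterior Normal(-9/23, 11/23)
obs 5: x=10 → posterior Normal(41/28, 11/28)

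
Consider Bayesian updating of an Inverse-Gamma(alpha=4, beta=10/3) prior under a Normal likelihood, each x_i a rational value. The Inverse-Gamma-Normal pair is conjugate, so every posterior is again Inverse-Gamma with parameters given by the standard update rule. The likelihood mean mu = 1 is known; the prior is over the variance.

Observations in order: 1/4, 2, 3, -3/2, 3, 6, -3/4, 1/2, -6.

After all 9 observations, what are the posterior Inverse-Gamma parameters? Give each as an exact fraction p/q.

alpha=17/2, beta=2395/48

obs 1: x=1/4 → posterior Inverse-Gamma(9/2, 347/96)
obs 2: x=2 → posterior Inverse-Gamma(5, 395/96)
obs 3: x=3 → posterior Inverse-Gamma(11/2, 587/96)
obs 4: x=-3/2 → posterior Inverse-Gamma(6, 887/96)
obs 5: x=3 → posterior Inverse-Gamma(13/2, 1079/96)
obs 6: x=6 → posterior Inverse-Gamma(7, 2279/96)
obs 7: x=-3/4 → posterior Inverse-Gamma(15/2, 1213/48)
obs 8: x=1/2 → posterior Inverse-Gamma(8, 1219/48)
obs 9: x=-6 → posterior Inverse-Gamma(17/2, 2395/48)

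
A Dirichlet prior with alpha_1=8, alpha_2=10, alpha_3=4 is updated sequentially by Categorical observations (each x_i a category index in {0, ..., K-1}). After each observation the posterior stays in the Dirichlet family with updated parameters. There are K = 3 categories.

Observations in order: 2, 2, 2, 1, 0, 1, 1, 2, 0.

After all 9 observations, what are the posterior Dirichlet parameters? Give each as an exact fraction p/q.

alpha_1=10, alpha_2=13, alpha_3=8

obs 1: x=2 → posterior Dirichlet(8, 10, 5)
obs 2: x=2 → posterior Dirichlet(8, 10, 6)
obs 3: x=2 → posterior Dirichlet(8, 10, 7)
obs 4: x=1 → posterior Dirichlet(8, 11, 7)
obs 5: x=0 → posterior Dirichlet(9, 11, 7)
obs 6: x=1 → posterior Dirichlet(9, 12, 7)
obs 7: x=1 → posterior Dirichlet(9, 13, 7)
obs 8: x=2 → posterior Dirichlet(9, 13, 8)
obs 9: x=0 → posterior Dirichlet(10, 13, 8)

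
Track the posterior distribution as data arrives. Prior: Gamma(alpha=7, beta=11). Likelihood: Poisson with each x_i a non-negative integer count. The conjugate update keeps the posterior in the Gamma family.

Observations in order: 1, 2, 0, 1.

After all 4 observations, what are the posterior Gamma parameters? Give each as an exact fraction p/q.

alpha=11, beta=15

obs 1: x=1 → posterior Gamma(8, 12)
obs 2: x=2 → posterior Gamma(10, 13)
obs 3: x=0 → posterior Gamma(10, 14)
obs 4: x=1 → posterior Gamma(11, 15)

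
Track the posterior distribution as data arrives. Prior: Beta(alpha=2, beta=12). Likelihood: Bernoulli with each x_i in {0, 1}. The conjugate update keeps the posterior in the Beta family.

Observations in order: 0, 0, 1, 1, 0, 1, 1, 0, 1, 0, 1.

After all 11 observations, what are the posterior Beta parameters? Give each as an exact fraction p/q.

alpha=8, beta=17

obs 1: x=0 → posterior Beta(2, 13)
obs 2: x=0 → posterior Beta(2, 14)
obs 3: x=1 → posterior Beta(3, 14)
obs 4: x=1 → posterior Beta(4, 14)
obs 5: x=0 → posterior Beta(4, 15)
obs 6: x=1 → posterior Beta(5, 15)
obs 7: x=1 → posterior Beta(6, 15)
obs 8: x=0 → posterior Beta(6, 16)
obs 9: x=1 → posterior Beta(7, 16)
obs 10: x=0 → posterior Beta(7, 17)
obs 11: x=1 → posterior Beta(8, 17)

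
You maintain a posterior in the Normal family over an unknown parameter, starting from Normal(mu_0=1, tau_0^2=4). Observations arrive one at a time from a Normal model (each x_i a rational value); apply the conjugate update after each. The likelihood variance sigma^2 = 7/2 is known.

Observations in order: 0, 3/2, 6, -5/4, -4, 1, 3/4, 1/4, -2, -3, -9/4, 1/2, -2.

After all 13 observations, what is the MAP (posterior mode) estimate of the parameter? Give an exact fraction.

obs 1: x=0 → posterior Normal(7/15, 28/15)
obs 2: x=3/2 → posterior Normal(19/23, 28/23)
obs 3: x=6 → posterior Normal(67/31, 28/31)
obs 4: x=-5/4 → posterior Normal(19/13, 28/39)
obs 5: x=-4 → posterior Normal(25/47, 28/47)
obs 6: x=1 → posterior Normal(3/5, 28/55)
obs 7: x=3/4 → posterior Normal(13/21, 4/9)
obs 8: x=1/4 → posterior Normal(41/71, 28/71)
obs 9: x=-2 → posterior Normal(25/79, 28/79)
obs 10: x=-3 → posterior Normal(1/87, 28/87)
obs 11: x=-9/4 → posterior Normal(-17/95, 28/95)
obs 12: x=1/2 → posterior Normal(-13/103, 28/103)
obs 13: x=-2 → posterior Normal(-29/111, 28/111)

-29/111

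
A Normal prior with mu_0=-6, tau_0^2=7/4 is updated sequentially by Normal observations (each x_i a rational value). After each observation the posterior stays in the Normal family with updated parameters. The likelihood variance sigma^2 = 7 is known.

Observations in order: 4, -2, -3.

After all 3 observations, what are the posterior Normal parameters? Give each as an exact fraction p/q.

obs 1: x=4 → posterior Normal(-4, 7/5)
obs 2: x=-2 → posterior Normal(-11/3, 7/6)
obs 3: x=-3 → posterior Normal(-25/7, 1)

mu_0=-25/7, tau_0^2=1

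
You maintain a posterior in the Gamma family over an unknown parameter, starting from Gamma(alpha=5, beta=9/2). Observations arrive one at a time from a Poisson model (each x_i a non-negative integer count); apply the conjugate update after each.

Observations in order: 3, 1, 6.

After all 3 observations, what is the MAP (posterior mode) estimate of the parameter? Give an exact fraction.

28/15

obs 1: x=3 → posterior Gamma(8, 11/2)
obs 2: x=1 → posterior Gamma(9, 13/2)
obs 3: x=6 → posterior Gamma(15, 15/2)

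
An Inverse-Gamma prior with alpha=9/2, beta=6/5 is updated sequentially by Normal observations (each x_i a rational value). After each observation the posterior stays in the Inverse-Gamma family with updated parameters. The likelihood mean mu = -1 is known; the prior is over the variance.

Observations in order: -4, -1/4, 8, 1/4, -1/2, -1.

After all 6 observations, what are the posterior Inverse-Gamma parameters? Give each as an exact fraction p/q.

alpha=15/2, beta=3791/80

obs 1: x=-4 → posterior Inverse-Gamma(5, 57/10)
obs 2: x=-1/4 → posterior Inverse-Gamma(11/2, 957/160)
obs 3: x=8 → posterior Inverse-Gamma(6, 7437/160)
obs 4: x=1/4 → posterior Inverse-Gamma(13/2, 3781/80)
obs 5: x=-1/2 → posterior Inverse-Gamma(7, 3791/80)
obs 6: x=-1 → posterior Inverse-Gamma(15/2, 3791/80)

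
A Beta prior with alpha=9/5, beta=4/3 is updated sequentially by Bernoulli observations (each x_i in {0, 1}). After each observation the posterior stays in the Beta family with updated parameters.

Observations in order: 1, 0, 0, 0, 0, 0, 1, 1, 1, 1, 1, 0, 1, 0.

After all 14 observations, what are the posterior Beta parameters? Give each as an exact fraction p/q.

obs 1: x=1 → posterior Beta(14/5, 4/3)
obs 2: x=0 → posterior Beta(14/5, 7/3)
obs 3: x=0 → posterior Beta(14/5, 10/3)
obs 4: x=0 → posterior Beta(14/5, 13/3)
obs 5: x=0 → posterior Beta(14/5, 16/3)
obs 6: x=0 → posterior Beta(14/5, 19/3)
obs 7: x=1 → posterior Beta(19/5, 19/3)
obs 8: x=1 → posterior Beta(24/5, 19/3)
obs 9: x=1 → posterior Beta(29/5, 19/3)
obs 10: x=1 → posterior Beta(34/5, 19/3)
obs 11: x=1 → posterior Beta(39/5, 19/3)
obs 12: x=0 → posterior Beta(39/5, 22/3)
obs 13: x=1 → posterior Beta(44/5, 22/3)
obs 14: x=0 → posterior Beta(44/5, 25/3)

alpha=44/5, beta=25/3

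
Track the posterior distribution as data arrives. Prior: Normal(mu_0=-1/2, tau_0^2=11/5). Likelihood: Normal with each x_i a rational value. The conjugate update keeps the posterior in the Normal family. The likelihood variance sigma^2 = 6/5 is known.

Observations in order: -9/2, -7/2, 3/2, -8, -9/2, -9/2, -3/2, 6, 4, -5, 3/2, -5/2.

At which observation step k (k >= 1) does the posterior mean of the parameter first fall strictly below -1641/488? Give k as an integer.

obs 1: x=-9/2 → posterior Normal(-105/34, 66/85)
obs 2: x=-7/2 → posterior Normal(-13/4, 33/70)
obs 3: x=3/2 → posterior Normal(-149/78, 22/65)
obs 4: x=-8 → posterior Normal(-13/4, 33/125)
obs 5: x=-9/2 → posterior Normal(-212/61, 66/305)
obs 6: x=-9/2 → posterior Normal(-523/144, 11/60)
obs 7: x=-3/2 → posterior Normal(-278/83, 66/415)
obs 8: x=6 → posterior Normal(-106/47, 33/235)
obs 9: x=4 → posterior Normal(-8/5, 22/175)
obs 10: x=-5 → posterior Normal(-223/116, 33/290)
obs 11: x=3/2 → posterior Normal(-413/254, 66/635)
obs 12: x=-5/2 → posterior Normal(-39/23, 11/115)

k = 5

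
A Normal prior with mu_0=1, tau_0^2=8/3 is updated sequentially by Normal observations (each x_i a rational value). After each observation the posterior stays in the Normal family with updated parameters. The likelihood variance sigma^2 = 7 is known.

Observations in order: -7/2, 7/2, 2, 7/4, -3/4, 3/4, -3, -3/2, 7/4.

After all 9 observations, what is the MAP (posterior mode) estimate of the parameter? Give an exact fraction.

29/93

obs 1: x=-7/2 → posterior Normal(-7/29, 56/29)
obs 2: x=7/2 → posterior Normal(21/37, 56/37)
obs 3: x=2 → posterior Normal(37/45, 56/45)
obs 4: x=7/4 → posterior Normal(51/53, 56/53)
obs 5: x=-3/4 → posterior Normal(45/61, 56/61)
obs 6: x=3/4 → posterior Normal(17/23, 56/69)
obs 7: x=-3 → posterior Normal(27/77, 8/11)
obs 8: x=-3/2 → posterior Normal(3/17, 56/85)
obs 9: x=7/4 → posterior Normal(29/93, 56/93)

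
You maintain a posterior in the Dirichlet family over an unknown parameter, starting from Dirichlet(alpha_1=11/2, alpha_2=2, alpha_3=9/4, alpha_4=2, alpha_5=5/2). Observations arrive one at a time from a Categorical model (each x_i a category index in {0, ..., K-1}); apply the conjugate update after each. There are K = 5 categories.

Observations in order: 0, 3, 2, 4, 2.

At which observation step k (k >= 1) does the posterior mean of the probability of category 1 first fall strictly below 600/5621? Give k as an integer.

obs 1: x=0 → posterior Dirichlet(13/2, 2, 9/4, 2, 5/2)
obs 2: x=3 → posterior Dirichlet(13/2, 2, 9/4, 3, 5/2)
obs 3: x=2 → posterior Dirichlet(13/2, 2, 13/4, 3, 5/2)
obs 4: x=4 → posterior Dirichlet(13/2, 2, 13/4, 3, 7/2)
obs 5: x=2 → posterior Dirichlet(13/2, 2, 17/4, 3, 7/2)

k = 5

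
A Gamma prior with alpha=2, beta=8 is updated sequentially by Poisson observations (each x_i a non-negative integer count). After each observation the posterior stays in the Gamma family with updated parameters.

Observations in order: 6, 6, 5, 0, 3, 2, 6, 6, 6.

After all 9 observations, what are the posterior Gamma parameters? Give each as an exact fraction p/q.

obs 1: x=6 → posterior Gamma(8, 9)
obs 2: x=6 → posterior Gamma(14, 10)
obs 3: x=5 → posterior Gamma(19, 11)
obs 4: x=0 → posterior Gamma(19, 12)
obs 5: x=3 → posterior Gamma(22, 13)
obs 6: x=2 → posterior Gamma(24, 14)
obs 7: x=6 → posterior Gamma(30, 15)
obs 8: x=6 → posterior Gamma(36, 16)
obs 9: x=6 → posterior Gamma(42, 17)

alpha=42, beta=17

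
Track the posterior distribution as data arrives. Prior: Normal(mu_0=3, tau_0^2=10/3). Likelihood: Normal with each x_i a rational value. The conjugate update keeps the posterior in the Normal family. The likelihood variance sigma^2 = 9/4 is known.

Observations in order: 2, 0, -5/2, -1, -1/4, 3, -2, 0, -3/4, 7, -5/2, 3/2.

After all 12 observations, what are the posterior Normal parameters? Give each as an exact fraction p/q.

mu_0=87/169, tau_0^2=30/169

obs 1: x=2 → posterior Normal(161/67, 90/67)
obs 2: x=0 → posterior Normal(161/107, 90/107)
obs 3: x=-5/2 → posterior Normal(61/147, 30/49)
obs 4: x=-1 → posterior Normal(21/187, 90/187)
obs 5: x=-1/4 → posterior Normal(11/227, 90/227)
obs 6: x=3 → posterior Normal(131/267, 30/89)
obs 7: x=-2 → posterior Normal(51/307, 90/307)
obs 8: x=0 → posterior Normal(51/347, 90/347)
obs 9: x=-3/4 → posterior Normal(7/129, 10/43)
obs 10: x=7 → posterior Normal(43/61, 90/427)
obs 11: x=-5/2 → posterior Normal(201/467, 90/467)
obs 12: x=3/2 → posterior Normal(87/169, 30/169)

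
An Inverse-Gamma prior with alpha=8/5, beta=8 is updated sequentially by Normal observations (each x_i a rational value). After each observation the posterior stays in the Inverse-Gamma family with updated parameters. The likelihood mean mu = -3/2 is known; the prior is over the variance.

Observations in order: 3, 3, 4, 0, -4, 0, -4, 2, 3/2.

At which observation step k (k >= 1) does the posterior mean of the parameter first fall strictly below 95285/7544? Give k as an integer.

k = 8

obs 1: x=3 → posterior Inverse-Gamma(21/10, 145/8)
obs 2: x=3 → posterior Inverse-Gamma(13/5, 113/4)
obs 3: x=4 → posterior Inverse-Gamma(31/10, 347/8)
obs 4: x=0 → posterior Inverse-Gamma(18/5, 89/2)
obs 5: x=-4 → posterior Inverse-Gamma(41/10, 381/8)
obs 6: x=0 → posterior Inverse-Gamma(23/5, 195/4)
obs 7: x=-4 → posterior Inverse-Gamma(51/10, 415/8)
obs 8: x=2 → posterior Inverse-Gamma(28/5, 58)
obs 9: x=3/2 → posterior Inverse-Gamma(61/10, 125/2)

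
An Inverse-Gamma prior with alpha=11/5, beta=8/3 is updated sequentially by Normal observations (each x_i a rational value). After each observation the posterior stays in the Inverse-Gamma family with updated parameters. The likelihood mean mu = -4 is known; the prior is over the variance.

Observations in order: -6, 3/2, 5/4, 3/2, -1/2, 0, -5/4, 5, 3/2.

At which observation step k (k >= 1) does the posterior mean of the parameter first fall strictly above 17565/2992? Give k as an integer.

k = 2

obs 1: x=-6 → posterior Inverse-Gamma(27/10, 14/3)
obs 2: x=3/2 → posterior Inverse-Gamma(16/5, 475/24)
obs 3: x=5/4 → posterior Inverse-Gamma(37/10, 3223/96)
obs 4: x=3/2 → posterior Inverse-Gamma(21/5, 4675/96)
obs 5: x=-1/2 → posterior Inverse-Gamma(47/10, 5263/96)
obs 6: x=0 → posterior Inverse-Gamma(26/5, 6031/96)
obs 7: x=-5/4 → posterior Inverse-Gamma(57/10, 3197/48)
obs 8: x=5 → posterior Inverse-Gamma(31/5, 5141/48)
obs 9: x=3/2 → posterior Inverse-Gamma(67/10, 5867/48)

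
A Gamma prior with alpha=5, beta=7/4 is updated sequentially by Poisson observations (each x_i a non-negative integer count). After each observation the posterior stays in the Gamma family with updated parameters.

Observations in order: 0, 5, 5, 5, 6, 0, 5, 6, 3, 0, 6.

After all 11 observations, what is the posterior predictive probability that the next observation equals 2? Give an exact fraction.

61118653408115454427908971979775937699152377875965542952408727048557308282453198096/344674453546901426656048228716539257071484405547611373776817345060408115386962890625

obs 1: x=0 → posterior Gamma(5, 11/4)
obs 2: x=5 → posterior Gamma(10, 15/4)
obs 3: x=5 → posterior Gamma(15, 19/4)
obs 4: x=5 → posterior Gamma(20, 23/4)
obs 5: x=6 → posterior Gamma(26, 27/4)
obs 6: x=0 → posterior Gamma(26, 31/4)
obs 7: x=5 → posterior Gamma(31, 35/4)
obs 8: x=6 → posterior Gamma(37, 39/4)
obs 9: x=3 → posterior Gamma(40, 43/4)
obs 10: x=0 → posterior Gamma(40, 47/4)
obs 11: x=6 → posterior Gamma(46, 51/4)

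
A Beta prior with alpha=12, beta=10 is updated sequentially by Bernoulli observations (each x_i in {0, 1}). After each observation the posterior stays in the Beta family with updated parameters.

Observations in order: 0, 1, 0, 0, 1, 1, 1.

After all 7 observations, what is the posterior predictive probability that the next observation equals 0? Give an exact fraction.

13/29

obs 1: x=0 → posterior Beta(12, 11)
obs 2: x=1 → posterior Beta(13, 11)
obs 3: x=0 → posterior Beta(13, 12)
obs 4: x=0 → posterior Beta(13, 13)
obs 5: x=1 → posterior Beta(14, 13)
obs 6: x=1 → posterior Beta(15, 13)
obs 7: x=1 → posterior Beta(16, 13)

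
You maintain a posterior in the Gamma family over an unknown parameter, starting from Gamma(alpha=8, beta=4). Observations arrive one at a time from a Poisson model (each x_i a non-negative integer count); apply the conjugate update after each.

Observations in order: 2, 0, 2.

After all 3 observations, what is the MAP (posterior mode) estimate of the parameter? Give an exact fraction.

11/7

obs 1: x=2 → posterior Gamma(10, 5)
obs 2: x=0 → posterior Gamma(10, 6)
obs 3: x=2 → posterior Gamma(12, 7)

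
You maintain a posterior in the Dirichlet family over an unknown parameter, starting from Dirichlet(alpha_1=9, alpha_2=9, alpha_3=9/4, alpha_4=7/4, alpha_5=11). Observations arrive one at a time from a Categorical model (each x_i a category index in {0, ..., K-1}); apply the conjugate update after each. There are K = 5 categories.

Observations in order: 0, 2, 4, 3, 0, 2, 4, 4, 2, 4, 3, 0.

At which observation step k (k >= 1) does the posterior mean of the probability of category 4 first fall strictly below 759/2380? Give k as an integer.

obs 1: x=0 → posterior Dirichlet(10, 9, 9/4, 7/4, 11)
obs 2: x=2 → posterior Dirichlet(10, 9, 13/4, 7/4, 11)
obs 3: x=4 → posterior Dirichlet(10, 9, 13/4, 7/4, 12)
obs 4: x=3 → posterior Dirichlet(10, 9, 13/4, 11/4, 12)
obs 5: x=0 → posterior Dirichlet(11, 9, 13/4, 11/4, 12)
obs 6: x=2 → posterior Dirichlet(11, 9, 17/4, 11/4, 12)
obs 7: x=4 → posterior Dirichlet(11, 9, 17/4, 11/4, 13)
obs 8: x=4 → posterior Dirichlet(11, 9, 17/4, 11/4, 14)
obs 9: x=2 → posterior Dirichlet(11, 9, 21/4, 11/4, 14)
obs 10: x=4 → posterior Dirichlet(11, 9, 21/4, 11/4, 15)
obs 11: x=3 → posterior Dirichlet(11, 9, 21/4, 15/4, 15)
obs 12: x=0 → posterior Dirichlet(12, 9, 21/4, 15/4, 15)

k = 2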